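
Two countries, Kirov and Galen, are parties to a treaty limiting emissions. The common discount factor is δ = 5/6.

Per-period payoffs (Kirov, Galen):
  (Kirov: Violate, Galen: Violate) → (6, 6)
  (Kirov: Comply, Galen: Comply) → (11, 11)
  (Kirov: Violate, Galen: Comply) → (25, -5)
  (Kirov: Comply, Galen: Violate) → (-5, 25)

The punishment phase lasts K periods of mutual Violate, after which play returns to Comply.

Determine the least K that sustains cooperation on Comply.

5

No profitable deviation requires (11−6)(δ+…+δ^K) ≥ 25−11, i.e. δ+…+δ^K ≥ 14/5 ≈ 2.8000.
With δ = 5/6, the partial sums are K=1: 0.8333, K=2: 1.5278, K=3: 2.1065, K=4: 2.5887, K=5: 2.9906.
K = 5 is the first length at which the sum reaches 2.8000.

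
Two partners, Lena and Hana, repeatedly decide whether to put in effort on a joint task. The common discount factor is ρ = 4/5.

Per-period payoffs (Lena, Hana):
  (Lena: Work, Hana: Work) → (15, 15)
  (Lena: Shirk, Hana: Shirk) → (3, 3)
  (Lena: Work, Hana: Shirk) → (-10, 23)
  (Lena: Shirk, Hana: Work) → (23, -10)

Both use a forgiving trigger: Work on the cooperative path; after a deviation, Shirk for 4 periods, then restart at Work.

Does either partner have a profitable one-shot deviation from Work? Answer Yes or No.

Comparing payoff streams over the 5 periods until play realigns: cooperate → 15(1+ρ+…+ρ^4); deviate → 23 + 3(ρ+…+ρ^4).
Cooperation is sustained iff (15−3)(ρ+…+ρ^4) ≥ 23−15.
ρ+…+ρ^4 = 4/5·(1−(4/5)^4)/(1−4/5) = 2.3616, and (23−15)/(15−3) = 0.6667.
2.3616 ≥ 0.6667, so cooperation is sustainable.

No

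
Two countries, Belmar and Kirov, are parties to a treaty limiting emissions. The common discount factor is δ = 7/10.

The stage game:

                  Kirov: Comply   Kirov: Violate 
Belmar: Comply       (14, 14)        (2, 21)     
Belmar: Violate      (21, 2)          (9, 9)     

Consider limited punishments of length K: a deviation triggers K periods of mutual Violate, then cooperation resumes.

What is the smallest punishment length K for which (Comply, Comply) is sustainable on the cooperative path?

3

Need Σ_{k=1}^{K} δ^k ≥ (21−14)/(14−9) = 1.4000 at δ = 7/10.
At K = 2 the sum is 1.1900 < 1.4000; at K = 3 it is 1.5330 ≥ 1.4000.
So the minimum punishment length is K = 3.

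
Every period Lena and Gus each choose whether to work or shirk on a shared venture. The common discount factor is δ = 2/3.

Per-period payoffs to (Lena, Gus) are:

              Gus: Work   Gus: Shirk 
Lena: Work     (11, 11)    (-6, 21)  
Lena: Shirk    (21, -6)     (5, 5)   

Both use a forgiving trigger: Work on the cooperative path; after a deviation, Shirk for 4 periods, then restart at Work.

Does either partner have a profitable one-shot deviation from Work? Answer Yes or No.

Yes

A one-shot deviation gives 21 now, then 5 for 4 periods, then back to 11.
Gain from deviating: (21−11) today; loss: (11−5) in each of the next 4 periods.
No-deviation condition: (11−5)(δ+…+δ^4) ≥ 21−11, i.e. δ+…+δ^4 ≥ 5/3.
At δ = 2/3: δ+…+δ^4 = 1.6049 < 1.6667.
So cooperation is not sustainable.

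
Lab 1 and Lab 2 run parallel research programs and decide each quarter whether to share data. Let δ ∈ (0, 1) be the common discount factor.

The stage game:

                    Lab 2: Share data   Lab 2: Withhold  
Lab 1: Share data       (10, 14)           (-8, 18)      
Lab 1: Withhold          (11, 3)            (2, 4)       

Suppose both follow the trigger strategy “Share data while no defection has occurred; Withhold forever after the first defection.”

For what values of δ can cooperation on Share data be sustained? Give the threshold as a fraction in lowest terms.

Lab 1: cooperation gives 10 each period; deviation gives 11 once then 2 forever.
  10/(1−δ) ≥ 11 + 2δ/(1−δ) ⇒ δ ≥ 1/9.
Lab 2: cooperation gives 14 each period; deviation gives 18 once then 4 forever.
  δ ≥ 4/14 = 2/7.
Both must hold, so the binding constraint is Lab 2's: δ ≥ 2/7.

2/7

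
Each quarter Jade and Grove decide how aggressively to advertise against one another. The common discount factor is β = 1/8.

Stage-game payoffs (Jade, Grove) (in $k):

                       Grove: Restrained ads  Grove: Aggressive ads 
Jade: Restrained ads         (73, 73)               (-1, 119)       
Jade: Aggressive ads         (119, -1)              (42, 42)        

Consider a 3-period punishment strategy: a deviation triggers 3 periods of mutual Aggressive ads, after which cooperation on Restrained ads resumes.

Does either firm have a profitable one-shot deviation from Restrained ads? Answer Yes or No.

IC: β+…+β^3 ≥ (119−73)/(73−42) = 46/31.
At β = 1/8: partial sum = 0.1426 < 1.4839. Cooperation not sustainable.

Yes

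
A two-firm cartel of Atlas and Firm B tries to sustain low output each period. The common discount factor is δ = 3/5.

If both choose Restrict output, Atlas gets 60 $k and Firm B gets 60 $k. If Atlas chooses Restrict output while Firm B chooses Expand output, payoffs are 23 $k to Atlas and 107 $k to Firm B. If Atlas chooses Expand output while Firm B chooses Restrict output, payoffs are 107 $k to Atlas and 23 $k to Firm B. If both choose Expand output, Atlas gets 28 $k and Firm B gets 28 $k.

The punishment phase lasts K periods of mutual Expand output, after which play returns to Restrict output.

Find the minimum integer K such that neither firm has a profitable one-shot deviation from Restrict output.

No profitable deviation requires (60−28)(δ+…+δ^K) ≥ 107−60, i.e. δ+…+δ^K ≥ 47/32 ≈ 1.4688.
With δ = 3/5, the partial sums are K=1: 0.6000, K=2: 0.9600, …, K=6: 1.4300, K=7: 1.4580, K=8: 1.4748.
K = 8 is the first length at which the sum reaches 1.4688.

8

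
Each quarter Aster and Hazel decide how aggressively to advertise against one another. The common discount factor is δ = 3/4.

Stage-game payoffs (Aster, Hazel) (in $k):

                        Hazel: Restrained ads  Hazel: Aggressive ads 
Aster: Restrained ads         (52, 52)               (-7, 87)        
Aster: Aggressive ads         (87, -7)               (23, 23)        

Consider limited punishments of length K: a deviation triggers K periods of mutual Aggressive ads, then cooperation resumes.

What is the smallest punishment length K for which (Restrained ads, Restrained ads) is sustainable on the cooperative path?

IC: δ(1−δ^K)/(1−δ) ≥ (87−52)/(52−23) = 35/29.
With δ = 3/4: need 1 − δ^K ≥ 35/29·(1−3/4)/(3/4), i.e. δ^K ≤ 0.5977.
Since (3/4)^1 = 0.7500 and (3/4)^2 = 0.5625, the smallest such K is 2.

2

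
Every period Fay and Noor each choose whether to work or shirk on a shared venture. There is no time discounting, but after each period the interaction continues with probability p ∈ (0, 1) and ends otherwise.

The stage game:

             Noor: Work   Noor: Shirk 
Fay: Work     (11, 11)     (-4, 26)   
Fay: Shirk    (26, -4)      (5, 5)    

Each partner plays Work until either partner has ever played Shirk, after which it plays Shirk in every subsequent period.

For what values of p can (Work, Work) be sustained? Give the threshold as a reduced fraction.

5/7

With no time discounting, the continuation probability p plays the role of the discount factor.
Grim-trigger IC: 11/(1−p) ≥ 26 + 5p/(1−p) ⇒ p ≥ (26−11)/(26−5) = 5/7.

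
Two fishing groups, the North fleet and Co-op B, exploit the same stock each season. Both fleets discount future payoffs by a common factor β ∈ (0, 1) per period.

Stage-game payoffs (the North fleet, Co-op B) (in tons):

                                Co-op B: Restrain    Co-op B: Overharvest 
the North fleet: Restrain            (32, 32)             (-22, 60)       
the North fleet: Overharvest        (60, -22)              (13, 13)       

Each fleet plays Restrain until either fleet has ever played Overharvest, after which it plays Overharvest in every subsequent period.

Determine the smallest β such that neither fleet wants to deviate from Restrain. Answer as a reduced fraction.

28/47

Under grim trigger the critical discount factor is (T−C)/(T−P) with T = 60, C = 32, P = 13.
β* = (60−32)/(60−13) = 28/47.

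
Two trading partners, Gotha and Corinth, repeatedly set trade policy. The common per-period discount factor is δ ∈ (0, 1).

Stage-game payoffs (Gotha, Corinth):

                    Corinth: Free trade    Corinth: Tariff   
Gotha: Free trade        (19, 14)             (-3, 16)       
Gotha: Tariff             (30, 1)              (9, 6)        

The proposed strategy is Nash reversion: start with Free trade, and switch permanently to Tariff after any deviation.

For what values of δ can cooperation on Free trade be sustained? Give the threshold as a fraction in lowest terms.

11/21

For Gotha: deviation gain 30−19 = 11, per-period punishment loss 19−9 = 10. IC gives δ ≥ 11/21.
For Corinth: gain 2, loss 8 per period, so δ ≥ 2/10 = 1/5.
The tighter constraint is Gotha's, so cooperation needs δ ≥ 11/21.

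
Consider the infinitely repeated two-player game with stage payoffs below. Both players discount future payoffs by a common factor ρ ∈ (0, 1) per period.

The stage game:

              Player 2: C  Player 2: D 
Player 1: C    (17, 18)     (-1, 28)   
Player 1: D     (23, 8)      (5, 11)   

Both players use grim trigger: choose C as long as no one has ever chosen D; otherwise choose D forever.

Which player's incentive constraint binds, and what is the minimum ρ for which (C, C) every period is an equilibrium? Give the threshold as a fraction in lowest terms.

Player 1: cooperation gives 17 each period; deviation gives 23 once then 5 forever.
  17/(1−ρ) ≥ 23 + 5ρ/(1−ρ) ⇒ ρ ≥ 6/18 = 1/3.
Player 2: cooperation gives 18 each period; deviation gives 28 once then 11 forever.
  ρ ≥ 10/17.
Both must hold, so the binding constraint is Player 2's: ρ ≥ 10/17.

Player 2; ρ ≥ 10/17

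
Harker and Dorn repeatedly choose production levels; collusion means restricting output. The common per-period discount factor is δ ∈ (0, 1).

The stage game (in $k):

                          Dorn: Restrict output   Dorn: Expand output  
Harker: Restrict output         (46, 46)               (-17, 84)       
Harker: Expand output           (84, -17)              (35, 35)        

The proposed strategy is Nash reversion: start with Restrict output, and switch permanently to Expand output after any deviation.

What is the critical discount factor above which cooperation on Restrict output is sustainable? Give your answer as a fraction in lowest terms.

38/49

Under grim trigger the critical discount factor is (T−C)/(T−P) with T = 84, C = 46, P = 35.
δ* = (84−46)/(84−35) = 38/49.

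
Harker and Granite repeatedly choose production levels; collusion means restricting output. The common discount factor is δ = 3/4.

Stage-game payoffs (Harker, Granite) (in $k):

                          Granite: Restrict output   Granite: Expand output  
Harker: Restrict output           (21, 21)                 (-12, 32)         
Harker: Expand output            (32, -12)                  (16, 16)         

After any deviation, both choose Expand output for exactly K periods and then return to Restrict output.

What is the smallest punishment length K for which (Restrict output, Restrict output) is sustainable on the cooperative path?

No profitable deviation requires (21−16)(δ+…+δ^K) ≥ 32−21, i.e. δ+…+δ^K ≥ 11/5 ≈ 2.2000.
With δ = 3/4, the partial sums are K=1: 0.7500, K=2: 1.3125, K=3: 1.7344, K=4: 2.0508, K=5: 2.2881.
K = 5 is the first length at which the sum reaches 2.2000.

5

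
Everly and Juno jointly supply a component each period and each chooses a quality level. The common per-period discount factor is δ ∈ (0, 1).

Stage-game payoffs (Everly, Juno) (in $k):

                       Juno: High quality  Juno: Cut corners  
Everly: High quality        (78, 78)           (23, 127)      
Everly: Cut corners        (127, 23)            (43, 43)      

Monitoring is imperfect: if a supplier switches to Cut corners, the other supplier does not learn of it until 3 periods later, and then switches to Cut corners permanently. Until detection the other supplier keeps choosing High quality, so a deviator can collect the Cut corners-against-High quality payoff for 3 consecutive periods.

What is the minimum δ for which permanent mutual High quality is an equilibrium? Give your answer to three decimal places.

0.836

The best deviation is to choose Cut corners for all 3 undetected periods, earning 127 each, then 43 forever once detected.
Deviation value: 127(1−δ^3)/(1−δ) + 43δ^3/(1−δ); cooperation value: 78/(1−δ).
IC: 78 ≥ 127(1−δ^3) + 43δ^3 = 127 − 84δ^3.
So δ^3 ≥ 49/84 = 7/12, giving δ ≥ (7/12)^(1/3) ≈ 0.836.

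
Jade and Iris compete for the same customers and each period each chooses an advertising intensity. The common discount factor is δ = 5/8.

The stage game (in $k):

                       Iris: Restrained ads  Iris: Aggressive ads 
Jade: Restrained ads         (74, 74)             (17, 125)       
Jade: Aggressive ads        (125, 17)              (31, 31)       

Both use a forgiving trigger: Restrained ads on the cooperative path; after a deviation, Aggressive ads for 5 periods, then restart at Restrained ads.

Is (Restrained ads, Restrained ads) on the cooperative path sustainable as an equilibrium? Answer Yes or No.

IC: δ+…+δ^5 ≥ (125−74)/(74−31) = 51/43.
At δ = 5/8: partial sum = 1.5077 ≥ 1.1860. Cooperation sustainable.

Yes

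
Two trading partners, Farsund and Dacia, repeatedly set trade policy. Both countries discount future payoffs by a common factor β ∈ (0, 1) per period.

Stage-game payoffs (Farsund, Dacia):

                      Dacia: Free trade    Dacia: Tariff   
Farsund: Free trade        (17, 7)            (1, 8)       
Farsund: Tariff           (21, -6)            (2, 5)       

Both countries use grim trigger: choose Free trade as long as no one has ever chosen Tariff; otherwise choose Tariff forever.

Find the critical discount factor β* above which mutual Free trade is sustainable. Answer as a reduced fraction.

Farsund's threshold: (21−17)/(21−2) = 4/19.
Dacia's threshold: (8−7)/(8−5) = 1/3.
4/19 < 1/3, so Dacia binds and β* = 1/3.

1/3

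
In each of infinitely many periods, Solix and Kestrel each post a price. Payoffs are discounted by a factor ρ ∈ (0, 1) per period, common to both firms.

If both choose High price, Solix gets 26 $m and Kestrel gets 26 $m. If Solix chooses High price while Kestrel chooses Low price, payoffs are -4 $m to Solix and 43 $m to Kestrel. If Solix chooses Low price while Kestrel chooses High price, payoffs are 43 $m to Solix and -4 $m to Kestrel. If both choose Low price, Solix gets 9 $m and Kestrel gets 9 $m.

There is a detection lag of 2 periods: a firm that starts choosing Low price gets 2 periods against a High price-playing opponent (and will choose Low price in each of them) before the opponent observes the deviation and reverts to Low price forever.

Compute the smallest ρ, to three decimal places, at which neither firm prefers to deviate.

0.707

A deviator earns 43 for 2 periods, then 9 forever; cooperating earns 26 forever. Multiplying the IC by (1−ρ):
26 ≥ 43(1−ρ^2) + 9ρ^2, so 34·ρ^2 ≥ 17 and ρ^2 ≥ 1/2.
ρ ≥ (1/2)^(1/2) ≈ 0.707.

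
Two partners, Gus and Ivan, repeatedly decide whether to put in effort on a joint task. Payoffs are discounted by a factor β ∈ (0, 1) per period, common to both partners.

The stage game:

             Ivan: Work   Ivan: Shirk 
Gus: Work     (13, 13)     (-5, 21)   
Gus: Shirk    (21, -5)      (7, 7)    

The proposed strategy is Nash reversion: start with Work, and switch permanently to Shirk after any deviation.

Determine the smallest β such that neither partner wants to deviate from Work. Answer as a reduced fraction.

4/7

Under grim trigger the critical discount factor is (T−C)/(T−P) with T = 21, C = 13, P = 7.
β* = (21−13)/(21−7) = 8/14 = 4/7.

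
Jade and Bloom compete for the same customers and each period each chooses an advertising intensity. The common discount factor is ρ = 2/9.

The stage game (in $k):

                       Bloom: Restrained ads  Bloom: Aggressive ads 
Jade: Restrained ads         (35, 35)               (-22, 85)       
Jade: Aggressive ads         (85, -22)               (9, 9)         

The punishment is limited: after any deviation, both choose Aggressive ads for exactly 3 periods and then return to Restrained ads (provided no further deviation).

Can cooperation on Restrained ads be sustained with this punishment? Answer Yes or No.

No

A one-shot deviation gives 85 now, then 9 for 3 periods, then back to 35.
Gain from deviating: (85−35) today; loss: (35−9) in each of the next 3 periods.
No-deviation condition: (35−9)(ρ+…+ρ^3) ≥ 85−35, i.e. ρ+…+ρ^3 ≥ 25/13.
At ρ = 2/9: ρ+…+ρ^3 = 0.2826 < 1.9231.
So cooperation is not sustainable.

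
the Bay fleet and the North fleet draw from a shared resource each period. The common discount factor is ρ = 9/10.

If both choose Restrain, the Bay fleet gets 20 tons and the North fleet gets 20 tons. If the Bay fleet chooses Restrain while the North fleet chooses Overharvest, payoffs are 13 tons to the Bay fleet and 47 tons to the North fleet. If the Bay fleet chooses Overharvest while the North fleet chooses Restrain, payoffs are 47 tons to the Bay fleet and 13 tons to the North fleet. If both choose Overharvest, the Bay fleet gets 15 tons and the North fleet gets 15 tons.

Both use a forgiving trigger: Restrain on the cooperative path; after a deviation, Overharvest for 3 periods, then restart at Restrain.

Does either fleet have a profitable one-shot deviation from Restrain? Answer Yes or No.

A one-shot deviation gives 47 now, then 15 for 3 periods, then back to 20.
Gain from deviating: (47−20) today; loss: (20−15) in each of the next 3 periods.
No-deviation condition: (20−15)(ρ+…+ρ^3) ≥ 47−20, i.e. ρ+…+ρ^3 ≥ 27/5.
At ρ = 9/10: ρ+…+ρ^3 = 2.4390 < 5.4000.
So cooperation is not sustainable.

Yes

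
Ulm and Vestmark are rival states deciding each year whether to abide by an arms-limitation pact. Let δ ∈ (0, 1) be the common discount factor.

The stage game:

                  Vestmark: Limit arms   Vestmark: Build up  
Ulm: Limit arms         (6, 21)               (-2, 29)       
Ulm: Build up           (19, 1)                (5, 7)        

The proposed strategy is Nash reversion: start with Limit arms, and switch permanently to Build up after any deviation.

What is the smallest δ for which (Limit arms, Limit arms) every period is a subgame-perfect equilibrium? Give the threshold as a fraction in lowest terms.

13/14

For Ulm: deviation gain 19−6 = 13, per-period punishment loss 6−5 = 1. IC gives δ ≥ 13/14.
For Vestmark: gain 8, loss 14 per period, so δ ≥ 8/22 = 4/11.
The tighter constraint is Ulm's, so cooperation needs δ ≥ 13/14.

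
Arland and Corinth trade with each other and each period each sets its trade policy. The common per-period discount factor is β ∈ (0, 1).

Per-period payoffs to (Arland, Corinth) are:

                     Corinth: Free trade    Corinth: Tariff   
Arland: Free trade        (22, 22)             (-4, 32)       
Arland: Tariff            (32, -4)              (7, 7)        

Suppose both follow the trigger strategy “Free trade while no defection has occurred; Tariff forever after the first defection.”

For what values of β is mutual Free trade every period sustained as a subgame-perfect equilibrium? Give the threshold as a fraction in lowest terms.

Under grim trigger the critical discount factor is (T−C)/(T−P) with T = 32, C = 22, P = 7.
β* = (32−22)/(32−7) = 10/25 = 2/5.

2/5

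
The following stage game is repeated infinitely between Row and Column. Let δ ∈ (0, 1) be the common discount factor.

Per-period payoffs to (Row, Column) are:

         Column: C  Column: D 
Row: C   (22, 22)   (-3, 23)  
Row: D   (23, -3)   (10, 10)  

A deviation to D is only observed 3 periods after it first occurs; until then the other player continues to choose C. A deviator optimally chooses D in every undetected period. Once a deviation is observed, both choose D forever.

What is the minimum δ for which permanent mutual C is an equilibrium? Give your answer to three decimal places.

The best deviation is to choose D for all 3 undetected periods, earning 23 each, then 10 forever once detected.
Deviation value: 23(1−δ^3)/(1−δ) + 10δ^3/(1−δ); cooperation value: 22/(1−δ).
IC: 22 ≥ 23(1−δ^3) + 10δ^3 = 23 − 13δ^3.
So δ^3 ≥ 1/13, giving δ ≥ (1/13)^(1/3) ≈ 0.425.

0.425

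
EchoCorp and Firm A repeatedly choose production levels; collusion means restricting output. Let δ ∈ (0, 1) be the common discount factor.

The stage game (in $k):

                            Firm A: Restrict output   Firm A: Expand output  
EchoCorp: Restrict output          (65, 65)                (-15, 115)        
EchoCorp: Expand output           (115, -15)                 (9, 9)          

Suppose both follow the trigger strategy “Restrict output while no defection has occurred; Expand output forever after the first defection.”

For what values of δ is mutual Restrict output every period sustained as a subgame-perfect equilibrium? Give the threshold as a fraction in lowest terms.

25/53

One-period gain from deviating is 115 − 65 = 50. The loss is 65 − 9 = 56 in every subsequent period, with present value 56·δ/(1−δ).
Deviation is unprofitable when 56·δ/(1−δ) ≥ 50, i.e. δ/(1−δ) ≥ 25/28.
Equivalently δ ≥ 50/(50+56) = 25/53.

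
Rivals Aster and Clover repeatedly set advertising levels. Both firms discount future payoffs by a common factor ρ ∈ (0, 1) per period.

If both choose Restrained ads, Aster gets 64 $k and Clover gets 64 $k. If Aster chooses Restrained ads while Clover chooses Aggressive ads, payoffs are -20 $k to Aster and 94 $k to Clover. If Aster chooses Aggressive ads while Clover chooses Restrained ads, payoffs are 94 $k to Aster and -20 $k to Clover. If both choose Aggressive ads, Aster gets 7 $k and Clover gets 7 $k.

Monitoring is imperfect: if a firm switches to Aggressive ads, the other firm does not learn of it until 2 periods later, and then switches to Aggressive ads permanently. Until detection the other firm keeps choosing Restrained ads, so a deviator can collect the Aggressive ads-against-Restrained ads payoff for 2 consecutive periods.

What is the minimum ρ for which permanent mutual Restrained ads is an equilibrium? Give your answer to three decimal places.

A deviator earns 94 for 2 periods, then 7 forever; cooperating earns 64 forever. Multiplying the IC by (1−ρ):
64 ≥ 94(1−ρ^2) + 7ρ^2, so 87·ρ^2 ≥ 30 and ρ^2 ≥ 10/29.
ρ ≥ (10/29)^(1/2) ≈ 0.587.

0.587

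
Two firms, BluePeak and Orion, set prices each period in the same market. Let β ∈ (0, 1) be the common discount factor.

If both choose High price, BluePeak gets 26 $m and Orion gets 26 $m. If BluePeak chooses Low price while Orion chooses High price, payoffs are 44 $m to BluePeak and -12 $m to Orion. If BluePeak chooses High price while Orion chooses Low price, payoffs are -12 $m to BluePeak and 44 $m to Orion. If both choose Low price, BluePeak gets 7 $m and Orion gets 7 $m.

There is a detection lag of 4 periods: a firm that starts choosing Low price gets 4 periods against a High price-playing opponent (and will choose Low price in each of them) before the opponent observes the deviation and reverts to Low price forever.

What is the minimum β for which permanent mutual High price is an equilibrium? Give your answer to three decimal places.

0.835

Deviating for the 4 undetected periods gains 44−26 = 18 per period over cooperation, then loses 26−7 = 19 per period forever once punishment starts.
Gain: 18(1 + β + … + β^3); loss: 19·β^4/(1−β).
No profitable deviation ⇔ 18(1−β^4) ≤ 19·β^4, i.e. β^4 ≥ 18/(18+19) = 18/37.
Hence β ≥ (18/37)^(1/4) ≈ 0.835.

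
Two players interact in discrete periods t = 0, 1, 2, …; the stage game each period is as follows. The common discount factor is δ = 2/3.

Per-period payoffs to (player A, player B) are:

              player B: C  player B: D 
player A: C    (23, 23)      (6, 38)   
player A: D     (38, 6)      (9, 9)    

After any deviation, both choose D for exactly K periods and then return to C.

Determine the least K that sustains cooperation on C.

2

IC: δ(1−δ^K)/(1−δ) ≥ (38−23)/(23−9) = 15/14.
With δ = 2/3: need 1 − δ^K ≥ 15/14·(1−2/3)/(2/3), i.e. δ^K ≤ 0.4643.
Since (2/3)^1 = 0.6667 and (2/3)^2 = 0.4444, the smallest such K is 2.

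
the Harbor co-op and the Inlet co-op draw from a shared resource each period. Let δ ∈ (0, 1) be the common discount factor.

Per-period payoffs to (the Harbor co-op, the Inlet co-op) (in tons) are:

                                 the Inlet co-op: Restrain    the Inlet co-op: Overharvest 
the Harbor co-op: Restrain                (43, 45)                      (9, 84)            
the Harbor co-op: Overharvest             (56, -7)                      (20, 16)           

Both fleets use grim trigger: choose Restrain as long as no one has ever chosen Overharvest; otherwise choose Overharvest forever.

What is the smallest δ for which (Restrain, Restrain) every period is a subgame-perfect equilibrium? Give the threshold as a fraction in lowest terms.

For the Harbor co-op: deviation gain 56−43 = 13, per-period punishment loss 43−20 = 23. IC gives δ ≥ 13/36.
For the Inlet co-op: gain 39, loss 29 per period, so δ ≥ 39/68.
The tighter constraint is the Inlet co-op's, so cooperation needs δ ≥ 39/68.

39/68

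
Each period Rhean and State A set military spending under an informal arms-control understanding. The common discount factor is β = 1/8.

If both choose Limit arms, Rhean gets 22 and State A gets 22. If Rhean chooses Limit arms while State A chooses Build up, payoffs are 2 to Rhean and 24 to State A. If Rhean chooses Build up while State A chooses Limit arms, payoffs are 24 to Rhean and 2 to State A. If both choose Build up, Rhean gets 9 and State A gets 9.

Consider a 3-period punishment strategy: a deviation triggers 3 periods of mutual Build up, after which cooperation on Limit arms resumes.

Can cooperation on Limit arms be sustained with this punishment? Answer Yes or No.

No

IC: β+…+β^3 ≥ (24−22)/(22−9) = 2/13.
At β = 1/8: partial sum = 0.1426 < 0.1538. Cooperation not sustainable.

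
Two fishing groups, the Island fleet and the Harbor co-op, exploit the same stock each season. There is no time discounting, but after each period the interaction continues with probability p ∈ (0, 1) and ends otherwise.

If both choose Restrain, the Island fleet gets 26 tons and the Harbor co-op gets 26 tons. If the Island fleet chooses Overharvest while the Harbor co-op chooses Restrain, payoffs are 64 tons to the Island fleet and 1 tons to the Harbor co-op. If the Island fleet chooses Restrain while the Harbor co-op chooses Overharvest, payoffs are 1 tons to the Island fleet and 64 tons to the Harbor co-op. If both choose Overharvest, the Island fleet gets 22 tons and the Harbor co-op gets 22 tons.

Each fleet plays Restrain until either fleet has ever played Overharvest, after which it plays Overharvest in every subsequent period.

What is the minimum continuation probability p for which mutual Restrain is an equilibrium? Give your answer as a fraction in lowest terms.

Expected cooperation value is 26 + p·26 + p²·26 + … = 26/(1−p); deviation gives 64 + p·22/(1−p).
26 ≥ 64(1−p) + 22p ⇒ 42p ≥ 38 ⇒ p ≥ 38/42 = 19/21.

19/21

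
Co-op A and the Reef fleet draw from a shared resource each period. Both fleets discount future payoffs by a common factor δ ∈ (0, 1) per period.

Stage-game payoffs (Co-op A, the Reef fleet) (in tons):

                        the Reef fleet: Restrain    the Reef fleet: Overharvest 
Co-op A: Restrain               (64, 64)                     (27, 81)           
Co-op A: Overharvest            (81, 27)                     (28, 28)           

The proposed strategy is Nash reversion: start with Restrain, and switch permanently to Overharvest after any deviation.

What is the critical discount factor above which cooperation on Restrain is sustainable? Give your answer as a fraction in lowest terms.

17/53

Under grim trigger the critical discount factor is (T−C)/(T−P) with T = 81, C = 64, P = 28.
δ* = (81−64)/(81−28) = 17/53.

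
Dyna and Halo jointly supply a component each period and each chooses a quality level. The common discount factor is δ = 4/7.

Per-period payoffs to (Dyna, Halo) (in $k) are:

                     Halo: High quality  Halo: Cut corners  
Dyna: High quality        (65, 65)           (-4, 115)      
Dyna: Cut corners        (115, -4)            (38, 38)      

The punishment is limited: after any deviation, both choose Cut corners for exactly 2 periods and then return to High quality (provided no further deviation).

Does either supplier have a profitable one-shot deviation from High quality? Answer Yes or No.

A one-shot deviation gives 115 now, then 38 for 2 periods, then back to 65.
Gain from deviating: (115−65) today; loss: (65−38) in each of the next 2 periods.
No-deviation condition: (65−38)(δ+…+δ^2) ≥ 115−65, i.e. δ+…+δ^2 ≥ 50/27.
At δ = 4/7: δ+…+δ^2 = 0.8980 < 1.8519.
So cooperation is not sustainable.

Yes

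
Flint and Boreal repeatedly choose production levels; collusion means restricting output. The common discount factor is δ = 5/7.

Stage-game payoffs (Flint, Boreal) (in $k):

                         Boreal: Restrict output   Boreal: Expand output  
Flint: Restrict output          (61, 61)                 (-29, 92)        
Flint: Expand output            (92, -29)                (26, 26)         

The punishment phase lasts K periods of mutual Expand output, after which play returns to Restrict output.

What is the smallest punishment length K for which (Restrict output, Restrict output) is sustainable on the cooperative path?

2

Need Σ_{k=1}^{K} δ^k ≥ (92−61)/(61−26) = 0.8857 at δ = 5/7.
At K = 1 the sum is 0.7143 < 0.8857; at K = 2 it is 1.2245 ≥ 0.8857.
So the minimum punishment length is K = 2.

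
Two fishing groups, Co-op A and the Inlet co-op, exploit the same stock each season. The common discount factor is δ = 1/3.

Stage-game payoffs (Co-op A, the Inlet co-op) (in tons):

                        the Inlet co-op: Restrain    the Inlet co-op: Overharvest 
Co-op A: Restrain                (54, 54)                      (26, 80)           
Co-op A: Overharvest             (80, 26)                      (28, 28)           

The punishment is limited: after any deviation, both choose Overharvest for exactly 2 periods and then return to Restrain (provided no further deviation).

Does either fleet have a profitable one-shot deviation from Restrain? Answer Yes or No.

A one-shot deviation gives 80 now, then 28 for 2 periods, then back to 54.
Gain from deviating: (80−54) today; loss: (54−28) in each of the next 2 periods.
No-deviation condition: (54−28)(δ+…+δ^2) ≥ 80−54, i.e. δ+…+δ^2 ≥ 1.
At δ = 1/3: δ+…+δ^2 = 0.4444 < 1.0000.
So cooperation is not sustainable.

Yes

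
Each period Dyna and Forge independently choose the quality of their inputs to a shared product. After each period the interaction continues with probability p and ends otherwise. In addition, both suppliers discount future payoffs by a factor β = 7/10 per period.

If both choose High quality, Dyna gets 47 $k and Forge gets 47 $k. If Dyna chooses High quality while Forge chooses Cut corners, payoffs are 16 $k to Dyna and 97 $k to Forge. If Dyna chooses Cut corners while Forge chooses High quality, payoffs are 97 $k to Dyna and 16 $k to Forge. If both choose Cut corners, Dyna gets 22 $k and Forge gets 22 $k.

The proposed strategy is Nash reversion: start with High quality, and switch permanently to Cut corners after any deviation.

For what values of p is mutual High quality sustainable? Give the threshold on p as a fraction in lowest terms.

Expected continuation weight on next period's payoff is β·p = 7/10·p, which plays the role of the discount factor.
Cooperation requires 7/10·p ≥ (97−47)/(97−22) = 2/3, hence p ≥ 20/21.

20/21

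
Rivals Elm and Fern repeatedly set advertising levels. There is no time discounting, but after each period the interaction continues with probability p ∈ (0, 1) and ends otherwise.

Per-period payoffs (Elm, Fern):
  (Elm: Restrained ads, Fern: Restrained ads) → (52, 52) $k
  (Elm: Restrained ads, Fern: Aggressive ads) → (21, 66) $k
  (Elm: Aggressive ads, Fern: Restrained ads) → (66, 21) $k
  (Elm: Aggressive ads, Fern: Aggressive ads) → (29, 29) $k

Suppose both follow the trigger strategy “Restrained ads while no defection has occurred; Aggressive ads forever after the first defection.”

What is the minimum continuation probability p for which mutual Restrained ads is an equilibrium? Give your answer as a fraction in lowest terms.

With no time discounting, the continuation probability p plays the role of the discount factor.
Grim-trigger IC: 52/(1−p) ≥ 66 + 29p/(1−p) ⇒ p ≥ (66−52)/(66−29) = 14/37.

14/37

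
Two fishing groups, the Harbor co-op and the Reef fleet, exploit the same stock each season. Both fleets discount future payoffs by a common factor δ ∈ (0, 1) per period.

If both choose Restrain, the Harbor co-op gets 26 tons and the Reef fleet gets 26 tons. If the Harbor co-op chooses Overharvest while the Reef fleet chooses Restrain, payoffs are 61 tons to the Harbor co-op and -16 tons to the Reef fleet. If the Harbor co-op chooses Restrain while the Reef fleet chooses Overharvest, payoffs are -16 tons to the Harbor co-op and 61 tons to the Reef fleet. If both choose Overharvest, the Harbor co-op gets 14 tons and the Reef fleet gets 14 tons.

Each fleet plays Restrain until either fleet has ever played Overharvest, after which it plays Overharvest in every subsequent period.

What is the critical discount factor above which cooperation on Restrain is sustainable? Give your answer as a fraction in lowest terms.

Cooperation forever yields 26 each period: 26/(1−δ).
Deviating yields 61 once, then 14 forever: 61 + 14δ/(1−δ).
No profitable deviation requires 26/(1−δ) ≥ 61 + 14δ/(1−δ).
Multiplying by (1−δ): 26 ≥ 61(1−δ) + 14δ = 61 − 47δ.
So 47δ ≥ 35, i.e. δ ≥ 35/47.

35/47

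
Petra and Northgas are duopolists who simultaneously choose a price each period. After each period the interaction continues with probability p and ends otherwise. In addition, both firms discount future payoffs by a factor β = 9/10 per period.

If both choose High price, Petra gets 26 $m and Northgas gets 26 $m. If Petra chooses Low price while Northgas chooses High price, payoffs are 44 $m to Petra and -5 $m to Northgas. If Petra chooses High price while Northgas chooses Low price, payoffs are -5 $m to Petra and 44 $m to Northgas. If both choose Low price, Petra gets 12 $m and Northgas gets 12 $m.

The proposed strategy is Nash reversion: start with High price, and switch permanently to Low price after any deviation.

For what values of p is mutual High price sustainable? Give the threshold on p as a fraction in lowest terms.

With continuation probability p and discount β, the effective per-period discount factor is βp.
Grim-trigger IC: βp ≥ (44−26)/(44−12) = 9/16.
So p ≥ (9/16)/(9/10) = 5/8.

5/8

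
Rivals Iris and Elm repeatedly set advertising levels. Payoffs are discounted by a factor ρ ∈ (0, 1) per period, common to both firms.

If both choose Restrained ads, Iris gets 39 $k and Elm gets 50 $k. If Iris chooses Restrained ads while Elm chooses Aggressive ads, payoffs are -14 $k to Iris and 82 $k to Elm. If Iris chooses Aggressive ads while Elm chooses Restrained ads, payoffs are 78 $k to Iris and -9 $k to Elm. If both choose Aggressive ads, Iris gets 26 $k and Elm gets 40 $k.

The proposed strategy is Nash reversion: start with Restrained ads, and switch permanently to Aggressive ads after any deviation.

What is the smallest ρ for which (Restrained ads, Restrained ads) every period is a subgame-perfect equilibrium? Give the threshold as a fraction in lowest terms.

16/21

Iris's threshold: (78−39)/(78−26) = 3/4.
Elm's threshold: (82−50)/(82−40) = 16/21.
3/4 < 16/21, so Elm binds and ρ* = 16/21.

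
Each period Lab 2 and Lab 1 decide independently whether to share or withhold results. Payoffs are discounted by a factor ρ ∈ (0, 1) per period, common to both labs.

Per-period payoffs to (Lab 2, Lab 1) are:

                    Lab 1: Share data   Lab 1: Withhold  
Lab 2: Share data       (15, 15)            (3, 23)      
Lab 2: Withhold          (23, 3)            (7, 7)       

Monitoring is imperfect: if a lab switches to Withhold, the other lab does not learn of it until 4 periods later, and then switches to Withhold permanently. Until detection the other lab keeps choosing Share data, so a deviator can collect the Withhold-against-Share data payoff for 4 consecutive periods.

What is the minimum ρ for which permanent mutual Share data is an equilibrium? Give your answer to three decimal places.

A deviator earns 23 for 4 periods, then 7 forever; cooperating earns 15 forever. Multiplying the IC by (1−ρ):
15 ≥ 23(1−ρ^4) + 7ρ^4, so 16·ρ^4 ≥ 8 and ρ^4 ≥ 1/2.
ρ ≥ (1/2)^(1/4) ≈ 0.841.

0.841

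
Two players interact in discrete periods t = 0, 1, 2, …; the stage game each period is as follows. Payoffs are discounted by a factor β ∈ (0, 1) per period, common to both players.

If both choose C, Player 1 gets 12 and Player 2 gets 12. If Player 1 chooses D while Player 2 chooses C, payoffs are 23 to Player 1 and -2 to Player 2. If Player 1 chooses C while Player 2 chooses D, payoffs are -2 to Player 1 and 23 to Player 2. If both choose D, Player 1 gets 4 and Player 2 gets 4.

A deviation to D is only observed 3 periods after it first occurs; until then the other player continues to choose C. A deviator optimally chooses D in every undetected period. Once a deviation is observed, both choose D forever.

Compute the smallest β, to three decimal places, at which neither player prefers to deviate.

0.833

The best deviation is to choose D for all 3 undetected periods, earning 23 each, then 4 forever once detected.
Deviation value: 23(1−β^3)/(1−β) + 4β^3/(1−β); cooperation value: 12/(1−β).
IC: 12 ≥ 23(1−β^3) + 4β^3 = 23 − 19β^3.
So β^3 ≥ 11/19, giving β ≥ (11/19)^(1/3) ≈ 0.833.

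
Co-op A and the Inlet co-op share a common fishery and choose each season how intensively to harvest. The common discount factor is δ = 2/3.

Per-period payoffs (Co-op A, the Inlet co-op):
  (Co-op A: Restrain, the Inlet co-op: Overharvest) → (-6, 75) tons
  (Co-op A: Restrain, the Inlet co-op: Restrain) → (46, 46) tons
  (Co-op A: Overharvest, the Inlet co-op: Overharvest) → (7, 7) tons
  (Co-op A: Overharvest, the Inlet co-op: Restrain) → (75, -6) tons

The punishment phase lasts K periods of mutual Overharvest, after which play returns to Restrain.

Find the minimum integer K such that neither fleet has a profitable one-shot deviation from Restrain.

Need Σ_{k=1}^{K} δ^k ≥ (75−46)/(46−7) = 0.7436 at δ = 2/3.
At K = 1 the sum is 0.6667 < 0.7436; at K = 2 it is 1.1111 ≥ 0.7436.
So the minimum punishment length is K = 2.

2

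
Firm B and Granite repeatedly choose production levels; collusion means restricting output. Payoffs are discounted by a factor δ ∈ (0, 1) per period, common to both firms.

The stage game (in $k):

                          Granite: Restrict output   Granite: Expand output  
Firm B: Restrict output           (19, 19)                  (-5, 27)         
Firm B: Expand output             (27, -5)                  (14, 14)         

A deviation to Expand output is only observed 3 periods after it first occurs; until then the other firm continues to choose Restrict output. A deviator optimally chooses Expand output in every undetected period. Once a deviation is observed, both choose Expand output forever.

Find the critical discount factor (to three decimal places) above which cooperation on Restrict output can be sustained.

0.851

The best deviation is to choose Expand output for all 3 undetected periods, earning 27 each, then 14 forever once detected.
Deviation value: 27(1−δ^3)/(1−δ) + 14δ^3/(1−δ); cooperation value: 19/(1−δ).
IC: 19 ≥ 27(1−δ^3) + 14δ^3 = 27 − 13δ^3.
So δ^3 ≥ 8/13, giving δ ≥ (8/13)^(1/3) ≈ 0.851.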